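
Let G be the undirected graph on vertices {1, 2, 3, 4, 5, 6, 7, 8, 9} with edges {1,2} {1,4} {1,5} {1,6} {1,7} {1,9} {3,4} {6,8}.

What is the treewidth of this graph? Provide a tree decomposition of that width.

Treewidth 1.
One such decomposition:
Bags: B1 = {1, 9}  B2 = {1, 4}  B3 = {1, 7}  B4 = {1, 6}  B5 = {3, 4}  B6 = {1, 5}  B7 = {1, 2}  B8 = {6, 8}
Tree: B1–B2, B2–B3, B1–B4, B2–B5, B3–B6, B6–B7, B4–B8

The largest bag has 2 vertices, giving width 1; this decomposition certifies tw(G) ≤ 1. Any graph with an edge has treewidth ≥ 1, and G has the edge 1–9. Hence tw(G) = 1 exactly.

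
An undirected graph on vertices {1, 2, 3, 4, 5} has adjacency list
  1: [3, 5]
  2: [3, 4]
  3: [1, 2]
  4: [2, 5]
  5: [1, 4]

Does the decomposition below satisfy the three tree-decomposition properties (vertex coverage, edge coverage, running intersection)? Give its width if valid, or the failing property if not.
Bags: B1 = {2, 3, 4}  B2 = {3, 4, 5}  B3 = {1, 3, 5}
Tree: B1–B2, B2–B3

Yes; width 2.

Checking the three conditions: (i) the bags cover all of {1, 2, 3, 4, 5}; (ii) for each edge, some bag contains both endpoints; (iii) the bags containing any fixed vertex form a subtree. All hold, so the decomposition is valid with width 3 − 1 = 2.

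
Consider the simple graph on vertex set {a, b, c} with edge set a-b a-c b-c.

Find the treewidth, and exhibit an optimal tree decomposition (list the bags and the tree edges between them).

A single bag containing all 3 vertices is trivially a valid decomposition of width 2. Conversely, {a, b, c} is a clique of size 3, and the vertices of any clique must share a bag in every tree decomposition; so some bag has ≥ 3 vertices and tw(G) ≥ 2. The upper and lower bounds meet at 2, so that is the treewidth.

Treewidth 2.
One optimal decomposition is:
Bags: B1 = {a, b, c}
Tree: (single bag)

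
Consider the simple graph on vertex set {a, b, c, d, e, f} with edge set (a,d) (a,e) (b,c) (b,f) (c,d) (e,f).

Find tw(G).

A width-2 tree decomposition is:
Bags: B1 = {b, c, f}  B2 = {c, d, f}  B3 = {a, d, f}  B4 = {a, e, f}
Tree: B1–B2, B2–B3, B3–B4
The largest bag has 3 vertices, giving width 2; this decomposition certifies tw(G) ≤ 2. For the lower bound, G contains the cycle f–b–c–d–a–e–f, so G is not a forest; only forests have treewidth ≤ 1, hence tw(G) ≥ 2. Hence tw(G) = 2 exactly.

2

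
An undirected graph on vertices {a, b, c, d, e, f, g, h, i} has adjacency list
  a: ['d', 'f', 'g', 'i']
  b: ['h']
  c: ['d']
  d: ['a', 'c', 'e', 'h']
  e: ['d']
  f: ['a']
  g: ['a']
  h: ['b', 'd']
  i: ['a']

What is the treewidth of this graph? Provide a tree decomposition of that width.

The largest bag has 2 vertices, giving width 1; this decomposition certifies tw(G) ≤ 1. Since G has at least one edge (e.g. d–a), it is not an edgeless graph, so tw(G) ≥ 1. Therefore the treewidth is 1.

Treewidth 1.
One such decomposition:
Bags: B1 = {a, d}  B2 = {a, i}  B3 = {d, e}  B4 = {a, f}  B5 = {d, h}  B6 = {c, d}  B7 = {a, g}  B8 = {b, h}
Tree: B1–B2, B1–B3, B1–B4, B3–B5, B1–B6, B2–B7, B5–B8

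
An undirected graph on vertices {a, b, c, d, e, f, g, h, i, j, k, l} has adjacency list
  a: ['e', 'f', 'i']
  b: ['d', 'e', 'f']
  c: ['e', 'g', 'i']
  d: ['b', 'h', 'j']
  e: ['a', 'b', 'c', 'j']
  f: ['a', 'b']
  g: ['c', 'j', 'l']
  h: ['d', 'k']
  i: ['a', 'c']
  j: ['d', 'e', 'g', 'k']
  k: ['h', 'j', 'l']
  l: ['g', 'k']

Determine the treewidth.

3

A width-3 tree decomposition is:
Bags: B1 = {d, h, k, l}  B2 = {d, j, k, l}  B3 = {d, g, j, l}  B4 = {b, d, g, j}  B5 = {b, e, g, j}  B6 = {b, c, e, g}  B7 = {b, c, e, f}  B8 = {a, c, e, f}  B9 = {a, c, f, i}
Tree: B1–B2, B2–B3, B3–B4, B4–B5, B5–B6, B6–B7, B7–B8, B8–B9
Each bag holds 4 vertices, so the decomposition has width 3, which upper-bounds the treewidth. For the lower bound: the 4 vertex sets {h,k,l}, {d}, {j}, {b,c,e,g} are disjoint, each induces a connected subgraph, and every pair is joined by at least one edge of G. Contracting each set to a single vertex therefore yields K_{4} as a minor, and since treewidth is minor-monotone, tw(G) ≥ tw(K_{4}) = 3. Hence tw(G) = 3 exactly.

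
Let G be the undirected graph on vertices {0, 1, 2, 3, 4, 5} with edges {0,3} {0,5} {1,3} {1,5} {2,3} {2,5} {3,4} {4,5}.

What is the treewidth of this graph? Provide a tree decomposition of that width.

Treewidth 2.
One optimal decomposition is:
Bags: B1 = {1, 3, 5}  B2 = {3, 4, 5}  B3 = {0, 3, 5}  B4 = {2, 3, 5}
Tree: B1–B2, B2–B3, B3–B4

The largest bag has 3 vertices, giving width 2; this decomposition certifies tw(G) ≤ 2. Since 3–1–5–4–3 is a cycle in G, G is not acyclic. Forests are exactly the graphs of treewidth ≤ 1, so tw(G) ≥ 2. The upper and lower bounds meet at 2, so that is the treewidth.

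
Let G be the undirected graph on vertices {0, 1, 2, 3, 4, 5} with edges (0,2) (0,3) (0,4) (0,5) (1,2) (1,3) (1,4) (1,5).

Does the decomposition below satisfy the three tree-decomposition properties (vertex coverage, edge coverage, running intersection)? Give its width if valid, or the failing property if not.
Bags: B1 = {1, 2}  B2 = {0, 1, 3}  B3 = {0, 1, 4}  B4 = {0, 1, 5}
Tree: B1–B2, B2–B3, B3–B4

No — edge (0,2) lies in no bag.

A tree decomposition must satisfy three properties: every vertex lies in some bag; for every edge, both endpoints lie together in some bag; and for every vertex, the bags containing it form a connected subtree. Here edge (0,2) lies in no bag, so the decomposition is invalid.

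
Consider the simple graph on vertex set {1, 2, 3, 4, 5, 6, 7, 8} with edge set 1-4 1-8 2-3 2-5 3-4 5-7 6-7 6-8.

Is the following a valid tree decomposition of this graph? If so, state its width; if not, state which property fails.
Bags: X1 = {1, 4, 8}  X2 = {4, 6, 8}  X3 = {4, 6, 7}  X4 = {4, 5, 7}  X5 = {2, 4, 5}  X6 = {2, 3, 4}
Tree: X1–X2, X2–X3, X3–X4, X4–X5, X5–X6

Yes; width 2.

Checking the three conditions: (i) the bags cover all of {1, 2, 3, 4, 5, 6, 7, 8}; (ii) for each edge, some bag contains both endpoints; (iii) the bags containing any fixed vertex form a subtree. All hold, so the decomposition is valid with width 3 − 1 = 2.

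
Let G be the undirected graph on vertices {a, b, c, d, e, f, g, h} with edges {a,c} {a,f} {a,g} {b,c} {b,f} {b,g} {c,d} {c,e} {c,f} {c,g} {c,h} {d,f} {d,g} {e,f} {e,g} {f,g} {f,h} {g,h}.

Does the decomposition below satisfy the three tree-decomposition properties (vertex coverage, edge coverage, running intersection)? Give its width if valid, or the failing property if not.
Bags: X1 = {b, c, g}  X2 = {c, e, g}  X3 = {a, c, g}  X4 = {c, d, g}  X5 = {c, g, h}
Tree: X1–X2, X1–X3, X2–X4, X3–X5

A tree decomposition must satisfy three properties: every vertex lies in some bag; for every edge, both endpoints lie together in some bag; and for every vertex, the bags containing it form a connected subtree. Here vertex f appears in no bag, so the decomposition is invalid.

No — vertex f appears in no bag.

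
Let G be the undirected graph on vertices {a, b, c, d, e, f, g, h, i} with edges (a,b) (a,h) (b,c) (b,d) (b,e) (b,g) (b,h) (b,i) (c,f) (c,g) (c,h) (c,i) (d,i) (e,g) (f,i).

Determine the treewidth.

2

A width-2 tree decomposition is:
Bags: B1 = {b, c, h}  B2 = {b, c, g}  B3 = {b, e, g}  B4 = {b, c, i}  B5 = {c, f, i}  B6 = {a, b, h}  B7 = {b, d, i}
Tree: B1–B2, B2–B3, B2–B4, B4–B5, B1–B6, B4–B7
The largest bag has 3 vertices, giving width 2; this decomposition certifies tw(G) ≤ 2. On the other hand G contains the 3-clique {c, f, i}. A clique must lie in a single bag of any decomposition, so no decomposition can have width below 2. Therefore the treewidth is 2.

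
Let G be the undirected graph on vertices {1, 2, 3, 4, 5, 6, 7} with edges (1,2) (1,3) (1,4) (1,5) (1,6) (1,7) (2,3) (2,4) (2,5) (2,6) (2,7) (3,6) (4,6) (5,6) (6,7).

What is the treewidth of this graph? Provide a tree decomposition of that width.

The largest bag has 4 vertices, giving width 3; this decomposition certifies tw(G) ≤ 3. For the lower bound, the 4 vertices {1, 2, 3, 6} are pairwise adjacent, and any tree decomposition puts a clique entirely inside one bag — forcing width ≥ 3. Therefore the treewidth is 3.

Treewidth 3.
One optimal decomposition is:
Bags: B1 = {1, 2, 4, 6}  B2 = {1, 2, 3, 6}  B3 = {1, 2, 6, 7}  B4 = {1, 2, 5, 6}
Tree: B1–B2, B1–B3, B3–B4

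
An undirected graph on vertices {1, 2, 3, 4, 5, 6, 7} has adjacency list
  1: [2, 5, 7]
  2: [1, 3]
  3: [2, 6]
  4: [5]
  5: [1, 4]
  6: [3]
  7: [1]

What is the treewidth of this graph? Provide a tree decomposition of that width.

The largest bag has 2 vertices, giving width 1; this decomposition certifies tw(G) ≤ 1. G has an edge, so its treewidth is at least 1. Hence tw(G) = 1 exactly.

Treewidth 1.
One such decomposition:
Bags: B1 = {1, 5}  B2 = {1, 2}  B3 = {2, 3}  B4 = {4, 5}  B5 = {3, 6}  B6 = {1, 7}
Tree: B1–B2, B2–B3, B1–B4, B3–B5, B1–B6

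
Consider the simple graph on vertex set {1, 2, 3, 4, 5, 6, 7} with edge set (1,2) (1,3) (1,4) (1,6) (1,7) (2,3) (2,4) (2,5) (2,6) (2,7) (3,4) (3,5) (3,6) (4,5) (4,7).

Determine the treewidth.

A width-3 tree decomposition is:
Bags: B1 = {2, 3, 4, 5}  B2 = {1, 2, 3, 4}  B3 = {1, 2, 3, 6}  B4 = {1, 2, 4, 7}
Tree: B1–B2, B2–B3, B2–B4
Each bag holds 4 vertices, so the decomposition has width 3, which upper-bounds the treewidth. For the lower bound, the 4 vertices {1, 2, 3, 4} are pairwise adjacent, and any tree decomposition puts a clique entirely inside one bag — forcing width ≥ 3. Hence tw(G) = 3 exactly.

3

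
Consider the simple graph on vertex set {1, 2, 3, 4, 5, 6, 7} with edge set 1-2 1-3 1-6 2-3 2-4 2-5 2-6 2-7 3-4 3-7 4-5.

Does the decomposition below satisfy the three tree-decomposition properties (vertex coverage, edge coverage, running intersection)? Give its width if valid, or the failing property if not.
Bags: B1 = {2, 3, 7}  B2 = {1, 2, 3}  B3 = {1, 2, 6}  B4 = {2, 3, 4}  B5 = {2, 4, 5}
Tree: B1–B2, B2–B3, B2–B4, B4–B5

Vertex coverage: the bags together contain {1, 2, 3, 4, 5, 6, 7}, the full vertex set. Edge coverage: each edge of G has both endpoints in at least one bag. Running intersection: for every vertex, the bags containing it form a connected subtree. All three properties hold, so this is a valid tree decomposition of width max|bag| − 1 = 2, and hence tw(G) ≤ 2.

Yes; width 2.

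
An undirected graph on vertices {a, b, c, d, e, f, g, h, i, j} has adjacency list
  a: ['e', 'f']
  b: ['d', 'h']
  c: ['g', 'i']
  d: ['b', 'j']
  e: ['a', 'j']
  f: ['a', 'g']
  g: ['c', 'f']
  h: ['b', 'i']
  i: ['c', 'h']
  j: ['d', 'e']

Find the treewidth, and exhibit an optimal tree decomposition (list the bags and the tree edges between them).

Treewidth 2.
Bags: B1 = {c, f, g}  B2 = {c, f, i}  B3 = {f, h, i}  B4 = {b, f, h}  B5 = {b, d, f}  B6 = {d, f, j}  B7 = {e, f, j}  B8 = {a, e, f}
Tree: B1–B2, B2–B3, B3–B4, B4–B5, B5–B6, B6–B7, B7–B8

The largest bag has 3 vertices, giving width 2; this decomposition certifies tw(G) ≤ 2. For the lower bound, G contains the cycle f–g–c–i–h–b–d–j–e–a–f, so G is not a forest; only forests have treewidth ≤ 1, hence tw(G) ≥ 2. The upper and lower bounds meet at 2, so that is the treewidth.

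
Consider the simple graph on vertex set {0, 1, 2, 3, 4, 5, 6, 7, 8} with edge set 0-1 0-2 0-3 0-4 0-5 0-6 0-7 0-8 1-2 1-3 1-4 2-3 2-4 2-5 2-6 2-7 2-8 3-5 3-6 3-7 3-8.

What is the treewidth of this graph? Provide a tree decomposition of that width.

Treewidth 3.
One such decomposition:
Bags: B1 = {0, 1, 2, 3}  B2 = {0, 2, 3, 6}  B3 = {0, 1, 2, 4}  B4 = {0, 2, 3, 7}  B5 = {0, 2, 3, 8}  B6 = {0, 2, 3, 5}
Tree: B1–B2, B1–B3, B1–B4, B4–B5, B2–B6

The largest bag has 4 vertices, giving width 3; this decomposition certifies tw(G) ≤ 3. For the lower bound, the 4 vertices {0, 1, 2, 3} are pairwise adjacent, and any tree decomposition puts a clique entirely inside one bag — forcing width ≥ 3. Therefore the treewidth is 3.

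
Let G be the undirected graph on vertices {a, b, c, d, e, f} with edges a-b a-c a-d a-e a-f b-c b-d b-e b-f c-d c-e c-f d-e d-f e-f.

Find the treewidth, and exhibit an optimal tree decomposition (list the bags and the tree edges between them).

Treewidth 5.
Bags: B1 = {a, b, c, d, e, f}
Tree: (single bag)

A single bag containing all 6 vertices is trivially a valid decomposition of width 5. On the other hand G contains the 6-clique {a, b, c, d, e, f}. A clique must lie in a single bag of any decomposition, so no decomposition can have width below 5. Therefore the treewidth is 5.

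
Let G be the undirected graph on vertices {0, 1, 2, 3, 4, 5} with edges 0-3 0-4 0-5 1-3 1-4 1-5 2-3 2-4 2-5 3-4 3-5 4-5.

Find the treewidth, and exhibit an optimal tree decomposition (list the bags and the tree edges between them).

Every bag has size at most 4, so the width is 4 − 1 = 3 and tw(G) ≤ 3. For the lower bound, the 4 vertices {0, 3, 4, 5} are pairwise adjacent, and any tree decomposition puts a clique entirely inside one bag — forcing width ≥ 3. The upper and lower bounds meet at 3, so that is the treewidth.

Treewidth 3.
Bags: B1 = {1, 3, 4, 5}  B2 = {0, 3, 4, 5}  B3 = {2, 3, 4, 5}
Tree: B1–B2, B2–B3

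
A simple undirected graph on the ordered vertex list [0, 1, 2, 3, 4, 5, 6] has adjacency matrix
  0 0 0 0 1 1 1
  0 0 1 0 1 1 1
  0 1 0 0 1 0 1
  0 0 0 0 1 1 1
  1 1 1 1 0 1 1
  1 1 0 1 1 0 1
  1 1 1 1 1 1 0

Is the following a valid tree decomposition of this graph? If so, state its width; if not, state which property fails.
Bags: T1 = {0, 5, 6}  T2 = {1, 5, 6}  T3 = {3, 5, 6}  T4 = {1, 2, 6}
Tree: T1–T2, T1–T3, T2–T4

A tree decomposition must satisfy three properties: every vertex lies in some bag; for every edge, both endpoints lie together in some bag; and for every vertex, the bags containing it form a connected subtree. Here vertex 4 appears in no bag, so the decomposition is invalid.

No — vertex 4 appears in no bag.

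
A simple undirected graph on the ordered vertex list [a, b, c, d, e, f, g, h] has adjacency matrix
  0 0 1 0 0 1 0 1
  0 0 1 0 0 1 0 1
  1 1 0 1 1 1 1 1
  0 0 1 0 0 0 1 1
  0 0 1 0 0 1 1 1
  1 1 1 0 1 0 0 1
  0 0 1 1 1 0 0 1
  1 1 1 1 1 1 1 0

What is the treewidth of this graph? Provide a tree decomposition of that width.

Treewidth 3.
One such decomposition:
Bags: B1 = {c, e, f, h}  B2 = {b, c, f, h}  B3 = {a, c, f, h}  B4 = {c, e, g, h}  B5 = {c, d, g, h}
Tree: B1–B2, B1–B3, B1–B4, B4–B5

Every bag has size at most 4, so the width is 4 − 1 = 3 and tw(G) ≤ 3. For the lower bound, the 4 vertices {c, d, g, h} are pairwise adjacent, and any tree decomposition puts a clique entirely inside one bag — forcing width ≥ 3. Combining the bounds, tw(G) = 3.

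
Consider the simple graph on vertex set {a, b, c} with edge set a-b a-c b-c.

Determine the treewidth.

2

A width-2 tree decomposition is:
Bags: B1 = {a, b, c}
Tree: (single bag)
A single bag containing all 3 vertices is trivially a valid decomposition of width 2. For the lower bound, the 3 vertices {a, b, c} are pairwise adjacent, and any tree decomposition puts a clique entirely inside one bag — forcing width ≥ 2. The upper and lower bounds meet at 2, so that is the treewidth.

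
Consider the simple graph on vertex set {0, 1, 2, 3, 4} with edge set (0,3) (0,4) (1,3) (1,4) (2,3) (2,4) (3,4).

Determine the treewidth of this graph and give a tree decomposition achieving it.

Each bag holds 3 vertices, so the decomposition has width 2, which upper-bounds the treewidth. On the other hand G contains the 3-clique {0, 3, 4}. A clique must lie in a single bag of any decomposition, so no decomposition can have width below 2. Therefore the treewidth is 2.

Treewidth 2.
One such decomposition:
Bags: B1 = {1, 3, 4}  B2 = {2, 3, 4}  B3 = {0, 3, 4}
Tree: B1–B2, B1–B3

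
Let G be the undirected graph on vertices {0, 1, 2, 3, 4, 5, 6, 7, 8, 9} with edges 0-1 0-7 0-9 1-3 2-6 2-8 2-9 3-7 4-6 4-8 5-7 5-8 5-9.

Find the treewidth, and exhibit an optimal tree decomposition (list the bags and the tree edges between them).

Treewidth 2.
One such decomposition:
Bags: B1 = {0, 1, 3}  B2 = {0, 3, 7}  B3 = {0, 7, 9}  B4 = {5, 7, 9}  B5 = {2, 5, 9}  B6 = {2, 5, 8}  B7 = {2, 6, 8}  B8 = {4, 6, 8}
Tree: B1–B2, B2–B3, B3–B4, B4–B5, B5–B6, B6–B7, B7–B8

Every bag has size at most 3, so the width is 3 − 1 = 2 and tw(G) ≤ 2. Since 1–3–7–0–1 is a cycle in G, G is not acyclic. Forests are exactly the graphs of treewidth ≤ 1, so tw(G) ≥ 2. Combining the bounds, tw(G) = 2.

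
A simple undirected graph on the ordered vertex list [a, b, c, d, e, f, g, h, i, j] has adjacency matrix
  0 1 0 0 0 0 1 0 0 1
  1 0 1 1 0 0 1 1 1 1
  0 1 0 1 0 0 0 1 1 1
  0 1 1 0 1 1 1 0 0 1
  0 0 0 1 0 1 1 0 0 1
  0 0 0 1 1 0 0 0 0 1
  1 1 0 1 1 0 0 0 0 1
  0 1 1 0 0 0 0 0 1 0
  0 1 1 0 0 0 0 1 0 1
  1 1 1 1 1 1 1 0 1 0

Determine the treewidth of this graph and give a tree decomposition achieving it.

Treewidth 3.
One optimal decomposition is:
Bags: B1 = {b, c, i, j}  B2 = {b, c, d, j}  B3 = {b, c, h, i}  B4 = {b, d, g, j}  B5 = {d, e, g, j}  B6 = {d, e, f, j}  B7 = {a, b, g, j}
Tree: B1–B2, B1–B3, B2–B4, B4–B5, B5–B6, B4–B7

Every bag has size at most 4, so the width is 4 − 1 = 3 and tw(G) ≤ 3. Conversely, {d, e, g, j} is a clique of size 4, and the vertices of any clique must share a bag in every tree decomposition; so some bag has ≥ 4 vertices and tw(G) ≥ 3. Therefore the treewidth is 3.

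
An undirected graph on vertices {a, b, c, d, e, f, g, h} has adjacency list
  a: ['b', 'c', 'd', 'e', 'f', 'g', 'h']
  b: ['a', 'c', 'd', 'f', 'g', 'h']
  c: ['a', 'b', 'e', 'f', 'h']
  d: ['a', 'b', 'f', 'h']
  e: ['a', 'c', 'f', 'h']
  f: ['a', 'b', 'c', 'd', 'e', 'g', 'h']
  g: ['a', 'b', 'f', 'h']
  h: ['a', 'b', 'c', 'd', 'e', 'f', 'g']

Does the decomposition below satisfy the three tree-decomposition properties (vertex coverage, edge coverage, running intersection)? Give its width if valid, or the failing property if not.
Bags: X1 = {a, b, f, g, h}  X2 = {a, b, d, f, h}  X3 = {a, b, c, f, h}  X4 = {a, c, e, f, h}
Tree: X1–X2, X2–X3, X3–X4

Yes; width 4.

Vertex coverage: the bags together contain {a, b, c, d, e, f, g, h}, the full vertex set. Edge coverage: each edge of G has both endpoints in at least one bag. Running intersection: for every vertex, the bags containing it form a connected subtree. All three properties hold, so this is a valid tree decomposition of width max|bag| − 1 = 4, and hence tw(G) ≤ 4.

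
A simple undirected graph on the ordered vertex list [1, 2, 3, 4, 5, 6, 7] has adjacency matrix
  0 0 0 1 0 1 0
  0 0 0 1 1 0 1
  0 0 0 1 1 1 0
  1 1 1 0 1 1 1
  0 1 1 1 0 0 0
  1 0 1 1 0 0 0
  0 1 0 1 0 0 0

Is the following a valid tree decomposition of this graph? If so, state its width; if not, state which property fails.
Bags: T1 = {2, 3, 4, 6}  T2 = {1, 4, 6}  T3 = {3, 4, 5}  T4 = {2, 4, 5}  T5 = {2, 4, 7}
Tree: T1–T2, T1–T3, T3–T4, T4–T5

No — bags containing vertex 2 are not connected in the tree.

A tree decomposition must satisfy three properties: every vertex lies in some bag; for every edge, both endpoints lie together in some bag; and for every vertex, the bags containing it form a connected subtree. Here bags containing vertex 2 are not connected in the tree, so the decomposition is invalid.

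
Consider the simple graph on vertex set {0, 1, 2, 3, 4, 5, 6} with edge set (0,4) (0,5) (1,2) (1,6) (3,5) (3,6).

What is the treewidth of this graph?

1

A width-1 tree decomposition is:
Bags: B1 = {1, 2}  B2 = {1, 6}  B3 = {3, 6}  B4 = {3, 5}  B5 = {0, 5}  B6 = {0, 4}
Tree: B1–B2, B2–B3, B3–B4, B4–B5, B5–B6
The largest bag has 2 vertices, giving width 1; this decomposition certifies tw(G) ≤ 1. G has an edge, so its treewidth is at least 1. Hence tw(G) = 1 exactly.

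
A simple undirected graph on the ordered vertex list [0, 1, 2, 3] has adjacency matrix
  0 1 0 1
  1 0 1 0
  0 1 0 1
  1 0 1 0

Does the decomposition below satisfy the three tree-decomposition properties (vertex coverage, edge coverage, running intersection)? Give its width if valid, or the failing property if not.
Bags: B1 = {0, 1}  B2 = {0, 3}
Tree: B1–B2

No — vertex 2 appears in no bag.

A tree decomposition must satisfy three properties: every vertex lies in some bag; for every edge, both endpoints lie together in some bag; and for every vertex, the bags containing it form a connected subtree. Here vertex 2 appears in no bag, so the decomposition is invalid.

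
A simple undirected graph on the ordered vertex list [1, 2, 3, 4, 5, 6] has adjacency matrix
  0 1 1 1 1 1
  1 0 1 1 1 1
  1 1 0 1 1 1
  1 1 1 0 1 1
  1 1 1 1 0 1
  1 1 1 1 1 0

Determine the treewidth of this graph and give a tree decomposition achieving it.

Treewidth 5.
Bags: B1 = {1, 2, 3, 4, 5, 6}
Tree: (single bag)

With just one bag of size 6, the width is 6 − 1 = 5, so tw(G) ≤ 5. For the lower bound, the 6 vertices {1, 2, 3, 4, 5, 6} are pairwise adjacent, and any tree decomposition puts a clique entirely inside one bag — forcing width ≥ 5. Therefore the treewidth is 5.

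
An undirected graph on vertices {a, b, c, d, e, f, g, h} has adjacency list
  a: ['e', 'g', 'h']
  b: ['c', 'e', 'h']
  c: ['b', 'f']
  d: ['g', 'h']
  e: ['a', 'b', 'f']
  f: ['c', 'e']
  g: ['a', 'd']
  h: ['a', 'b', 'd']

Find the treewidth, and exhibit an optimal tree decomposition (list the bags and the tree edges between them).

The largest bag has 3 vertices, giving width 2; this decomposition certifies tw(G) ≤ 2. For the lower bound, G contains the cycle g–d–h–a–g, so G is not a forest; only forests have treewidth ≤ 1, hence tw(G) ≥ 2. Hence tw(G) = 2 exactly.

Treewidth 2.
Bags: B1 = {a, d, g}  B2 = {a, d, h}  B3 = {a, e, h}  B4 = {b, e, h}  B5 = {b, e, f}  B6 = {b, c, f}
Tree: B1–B2, B2–B3, B3–B4, B4–B5, B5–B6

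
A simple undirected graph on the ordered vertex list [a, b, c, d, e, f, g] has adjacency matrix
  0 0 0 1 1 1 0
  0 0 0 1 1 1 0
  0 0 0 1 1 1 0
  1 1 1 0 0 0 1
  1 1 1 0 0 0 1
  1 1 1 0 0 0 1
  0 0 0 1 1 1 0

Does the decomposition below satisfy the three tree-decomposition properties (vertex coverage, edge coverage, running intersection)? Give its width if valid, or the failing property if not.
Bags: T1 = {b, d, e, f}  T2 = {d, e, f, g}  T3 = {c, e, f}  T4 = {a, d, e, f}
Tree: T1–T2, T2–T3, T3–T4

No — edge (d,c) lies in no bag.

A tree decomposition must satisfy three properties: every vertex lies in some bag; for every edge, both endpoints lie together in some bag; and for every vertex, the bags containing it form a connected subtree. Here edge (d,c) lies in no bag, so the decomposition is invalid.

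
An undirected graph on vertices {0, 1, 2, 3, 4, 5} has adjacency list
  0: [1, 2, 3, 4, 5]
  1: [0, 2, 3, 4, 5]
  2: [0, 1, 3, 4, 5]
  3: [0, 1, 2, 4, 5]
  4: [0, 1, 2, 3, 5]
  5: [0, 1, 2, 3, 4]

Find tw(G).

A width-5 tree decomposition is:
Bags: B1 = {0, 1, 2, 3, 4, 5}
Tree: (single bag)
A single bag containing all 6 vertices is trivially a valid decomposition of width 5. For the lower bound, the 6 vertices {0, 1, 2, 3, 4, 5} are pairwise adjacent, and any tree decomposition puts a clique entirely inside one bag — forcing width ≥ 5. Hence tw(G) = 5 exactly.

5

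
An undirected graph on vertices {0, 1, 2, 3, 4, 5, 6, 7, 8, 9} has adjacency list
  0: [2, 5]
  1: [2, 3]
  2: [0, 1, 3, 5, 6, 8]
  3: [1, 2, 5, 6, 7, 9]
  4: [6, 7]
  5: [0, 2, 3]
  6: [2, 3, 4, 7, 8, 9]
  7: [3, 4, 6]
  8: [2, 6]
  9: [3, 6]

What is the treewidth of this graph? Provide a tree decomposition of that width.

Treewidth 2.
One optimal decomposition is:
Bags: B1 = {3, 6, 7}  B2 = {2, 3, 6}  B3 = {2, 3, 5}  B4 = {2, 6, 8}  B5 = {4, 6, 7}  B6 = {3, 6, 9}  B7 = {0, 2, 5}  B8 = {1, 2, 3}
Tree: B1–B2, B2–B3, B2–B4, B1–B5, B1–B6, B3–B7, B2–B8

The largest bag has 3 vertices, giving width 2; this decomposition certifies tw(G) ≤ 2. Conversely, {3, 6, 9} is a clique of size 3, and the vertices of any clique must share a bag in every tree decomposition; so some bag has ≥ 3 vertices and tw(G) ≥ 2. The upper and lower bounds meet at 2, so that is the treewidth.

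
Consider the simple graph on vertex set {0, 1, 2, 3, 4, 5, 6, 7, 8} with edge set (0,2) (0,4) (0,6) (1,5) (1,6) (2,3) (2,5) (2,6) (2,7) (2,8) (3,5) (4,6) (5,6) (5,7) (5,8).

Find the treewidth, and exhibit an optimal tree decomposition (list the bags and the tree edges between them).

The largest bag has 3 vertices, giving width 2; this decomposition certifies tw(G) ≤ 2. For the lower bound, the 3 vertices {1, 5, 6} are pairwise adjacent, and any tree decomposition puts a clique entirely inside one bag — forcing width ≥ 2. Hence tw(G) = 2 exactly.

Treewidth 2.
One optimal decomposition is:
Bags: B1 = {0, 2, 6}  B2 = {2, 5, 6}  B3 = {2, 3, 5}  B4 = {1, 5, 6}  B5 = {0, 4, 6}  B6 = {2, 5, 8}  B7 = {2, 5, 7}
Tree: B1–B2, B2–B3, B2–B4, B1–B5, B2–B6, B3–B7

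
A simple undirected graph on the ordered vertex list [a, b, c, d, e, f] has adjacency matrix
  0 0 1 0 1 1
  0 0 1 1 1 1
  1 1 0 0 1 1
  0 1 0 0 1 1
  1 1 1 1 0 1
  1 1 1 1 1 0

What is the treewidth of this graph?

A width-3 tree decomposition is:
Bags: B1 = {a, c, e, f}  B2 = {b, c, e, f}  B3 = {b, d, e, f}
Tree: B1–B2, B2–B3
Each bag holds 4 vertices, so the decomposition has width 3, which upper-bounds the treewidth. Conversely, {b, d, e, f} is a clique of size 4, and the vertices of any clique must share a bag in every tree decomposition; so some bag has ≥ 4 vertices and tw(G) ≥ 3. The upper and lower bounds meet at 3, so that is the treewidth.

3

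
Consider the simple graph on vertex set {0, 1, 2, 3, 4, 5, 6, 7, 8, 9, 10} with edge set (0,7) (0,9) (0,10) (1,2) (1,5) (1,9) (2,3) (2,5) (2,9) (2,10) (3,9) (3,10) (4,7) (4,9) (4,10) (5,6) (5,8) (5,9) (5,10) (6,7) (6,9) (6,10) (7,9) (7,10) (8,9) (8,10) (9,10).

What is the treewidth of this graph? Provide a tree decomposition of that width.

Treewidth 3.
Bags: B1 = {5, 8, 9, 10}  B2 = {2, 5, 9, 10}  B3 = {5, 6, 9, 10}  B4 = {6, 7, 9, 10}  B5 = {0, 7, 9, 10}  B6 = {1, 2, 5, 9}  B7 = {2, 3, 9, 10}  B8 = {4, 7, 9, 10}
Tree: B1–B2, B1–B3, B3–B4, B4–B5, B2–B6, B2–B7, B5–B8

Each bag holds 4 vertices, so the decomposition has width 3, which upper-bounds the treewidth. Conversely, {1, 2, 5, 9} is a clique of size 4, and the vertices of any clique must share a bag in every tree decomposition; so some bag has ≥ 4 vertices and tw(G) ≥ 3. Therefore the treewidth is 3.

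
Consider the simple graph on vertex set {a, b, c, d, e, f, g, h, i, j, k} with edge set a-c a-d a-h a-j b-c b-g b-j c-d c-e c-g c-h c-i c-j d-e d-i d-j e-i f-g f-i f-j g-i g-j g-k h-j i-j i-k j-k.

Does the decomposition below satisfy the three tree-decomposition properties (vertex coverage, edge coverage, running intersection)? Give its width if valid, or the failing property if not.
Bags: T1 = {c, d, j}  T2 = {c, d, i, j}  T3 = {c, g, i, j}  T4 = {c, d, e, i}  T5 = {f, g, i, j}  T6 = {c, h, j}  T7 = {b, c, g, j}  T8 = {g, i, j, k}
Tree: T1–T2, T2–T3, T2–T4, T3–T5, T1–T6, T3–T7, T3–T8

A tree decomposition must satisfy three properties: every vertex lies in some bag; for every edge, both endpoints lie together in some bag; and for every vertex, the bags containing it form a connected subtree. Here vertex a appears in no bag, so the decomposition is invalid.

No — vertex a appears in no bag.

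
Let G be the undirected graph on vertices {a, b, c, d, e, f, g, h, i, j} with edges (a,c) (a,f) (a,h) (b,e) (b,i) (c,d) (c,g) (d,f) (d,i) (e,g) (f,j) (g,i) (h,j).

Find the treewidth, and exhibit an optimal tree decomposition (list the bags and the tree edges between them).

Treewidth 2.
One such decomposition:
Bags: B1 = {b, e, g}  B2 = {b, g, i}  B3 = {c, g, i}  B4 = {c, d, i}  B5 = {a, c, d}  B6 = {a, d, f}  B7 = {a, f, h}  B8 = {f, h, j}
Tree: B1–B2, B2–B3, B3–B4, B4–B5, B5–B6, B6–B7, B7–B8

Each bag holds 3 vertices, so the decomposition has width 2, which upper-bounds the treewidth. Since e–b–i–g–e is a cycle in G, G is not acyclic. Forests are exactly the graphs of treewidth ≤ 1, so tw(G) ≥ 2. The upper and lower bounds meet at 2, so that is the treewidth.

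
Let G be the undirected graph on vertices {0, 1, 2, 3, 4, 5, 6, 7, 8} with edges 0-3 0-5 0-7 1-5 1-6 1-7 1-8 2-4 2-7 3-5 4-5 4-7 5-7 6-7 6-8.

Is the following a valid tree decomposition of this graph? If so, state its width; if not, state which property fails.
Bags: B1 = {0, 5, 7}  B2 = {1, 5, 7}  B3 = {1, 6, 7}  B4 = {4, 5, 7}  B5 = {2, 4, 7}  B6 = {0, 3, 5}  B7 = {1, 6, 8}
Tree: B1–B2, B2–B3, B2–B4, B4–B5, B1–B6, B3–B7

Yes; width 2.

Vertex coverage: the bags together contain {0, 1, 2, 3, 4, 5, 6, 7, 8}, the full vertex set. Edge coverage: each edge of G has both endpoints in at least one bag. Running intersection: for every vertex, the bags containing it form a connected subtree. All three properties hold, so this is a valid tree decomposition of width max|bag| − 1 = 2, and hence tw(G) ≤ 2.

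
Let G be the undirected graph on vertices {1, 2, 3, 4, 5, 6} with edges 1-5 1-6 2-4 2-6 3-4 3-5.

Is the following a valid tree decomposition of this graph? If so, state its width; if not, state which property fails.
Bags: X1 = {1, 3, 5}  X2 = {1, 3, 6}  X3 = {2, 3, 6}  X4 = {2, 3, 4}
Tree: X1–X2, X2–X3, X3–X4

Every vertex of G appears in some bag (union = {1, 2, 3, 4, 5, 6}); every edge is covered by a bag; and for each vertex v the set of bags containing v is connected in the bag tree. The decomposition is therefore valid. The largest bag has 3 vertices, so the width is 2.

Yes; width 2.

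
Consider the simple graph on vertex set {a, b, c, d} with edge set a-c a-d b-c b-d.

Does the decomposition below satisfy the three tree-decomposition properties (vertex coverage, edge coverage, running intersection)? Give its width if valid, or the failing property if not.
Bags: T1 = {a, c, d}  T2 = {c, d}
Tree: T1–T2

No — vertex b appears in no bag.

A tree decomposition must satisfy three properties: every vertex lies in some bag; for every edge, both endpoints lie together in some bag; and for every vertex, the bags containing it form a connected subtree. Here vertex b appears in no bag, so the decomposition is invalid.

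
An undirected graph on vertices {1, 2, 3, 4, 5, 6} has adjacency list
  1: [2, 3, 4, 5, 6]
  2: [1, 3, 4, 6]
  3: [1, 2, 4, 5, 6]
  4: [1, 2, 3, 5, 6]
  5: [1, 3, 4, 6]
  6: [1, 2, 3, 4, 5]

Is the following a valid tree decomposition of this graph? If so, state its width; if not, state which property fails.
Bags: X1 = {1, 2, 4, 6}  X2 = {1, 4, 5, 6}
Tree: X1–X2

No — vertex 3 appears in no bag.

A tree decomposition must satisfy three properties: every vertex lies in some bag; for every edge, both endpoints lie together in some bag; and for every vertex, the bags containing it form a connected subtree. Here vertex 3 appears in no bag, so the decomposition is invalid.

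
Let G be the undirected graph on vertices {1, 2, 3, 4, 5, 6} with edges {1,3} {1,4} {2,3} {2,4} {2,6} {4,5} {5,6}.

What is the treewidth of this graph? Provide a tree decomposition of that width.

The largest bag has 3 vertices, giving width 2; this decomposition certifies tw(G) ≤ 2. Since 5–6–2–4–5 is a cycle in G, G is not acyclic. Forests are exactly the graphs of treewidth ≤ 1, so tw(G) ≥ 2. Combining the bounds, tw(G) = 2.

Treewidth 2.
One such decomposition:
Bags: B1 = {4, 5, 6}  B2 = {2, 4, 6}  B3 = {1, 2, 4}  B4 = {1, 2, 3}
Tree: B1–B2, B2–B3, B3–B4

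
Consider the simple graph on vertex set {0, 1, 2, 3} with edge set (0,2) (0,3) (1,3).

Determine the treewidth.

1

A width-1 tree decomposition is:
Bags: B1 = {1, 3}  B2 = {0, 3}  B3 = {0, 2}
Tree: B1–B2, B2–B3
Each bag holds 2 vertices, so the decomposition has width 1, which upper-bounds the treewidth. Since G has at least one edge (e.g. 1–3), it is not an edgeless graph, so tw(G) ≥ 1. Therefore the treewidth is 1.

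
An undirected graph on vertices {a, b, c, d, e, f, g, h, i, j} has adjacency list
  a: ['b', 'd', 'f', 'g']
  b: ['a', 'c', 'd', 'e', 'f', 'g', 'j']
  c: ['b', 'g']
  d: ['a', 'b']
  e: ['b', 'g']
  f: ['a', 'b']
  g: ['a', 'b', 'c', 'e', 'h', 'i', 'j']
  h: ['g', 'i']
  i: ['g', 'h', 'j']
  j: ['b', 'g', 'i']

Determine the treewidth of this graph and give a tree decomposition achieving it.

Treewidth 2.
Bags: B1 = {a, b, g}  B2 = {b, e, g}  B3 = {b, g, j}  B4 = {a, b, f}  B5 = {a, b, d}  B6 = {g, i, j}  B7 = {b, c, g}  B8 = {g, h, i}
Tree: B1–B2, B2–B3, B1–B4, B4–B5, B3–B6, B1–B7, B6–B8

Each bag holds 3 vertices, so the decomposition has width 2, which upper-bounds the treewidth. Conversely, {a, b, d} is a clique of size 3, and the vertices of any clique must share a bag in every tree decomposition; so some bag has ≥ 3 vertices and tw(G) ≥ 2. Hence tw(G) = 2 exactly.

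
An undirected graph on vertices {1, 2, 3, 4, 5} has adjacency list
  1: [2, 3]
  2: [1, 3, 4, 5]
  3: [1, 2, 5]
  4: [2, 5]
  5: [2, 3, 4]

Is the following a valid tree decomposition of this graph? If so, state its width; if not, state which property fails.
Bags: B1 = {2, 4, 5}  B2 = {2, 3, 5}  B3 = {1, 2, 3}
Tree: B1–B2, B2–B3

Every vertex of G appears in some bag (union = {1, 2, 3, 4, 5}); every edge is covered by a bag; and for each vertex v the set of bags containing v is connected in the bag tree. The decomposition is therefore valid. The largest bag has 3 vertices, so the width is 2.

Yes; width 2.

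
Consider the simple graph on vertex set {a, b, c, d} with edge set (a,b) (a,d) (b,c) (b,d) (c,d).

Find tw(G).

2

A width-2 tree decomposition is:
Bags: B1 = {a, b, d}  B2 = {b, c, d}
Tree: B1–B2
The largest bag has 3 vertices, giving width 2; this decomposition certifies tw(G) ≤ 2. For the lower bound, the 3 vertices {b, c, d} are pairwise adjacent, and any tree decomposition puts a clique entirely inside one bag — forcing width ≥ 2. The upper and lower bounds meet at 2, so that is the treewidth.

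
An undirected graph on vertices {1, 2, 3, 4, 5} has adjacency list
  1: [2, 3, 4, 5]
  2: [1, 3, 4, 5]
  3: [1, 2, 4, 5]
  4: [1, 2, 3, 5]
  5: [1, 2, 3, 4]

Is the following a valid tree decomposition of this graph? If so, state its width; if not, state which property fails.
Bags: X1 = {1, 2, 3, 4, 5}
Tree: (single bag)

Checking the three conditions: (i) the bags cover all of {1, 2, 3, 4, 5}; (ii) for each edge, some bag contains both endpoints; (iii) the bags containing any fixed vertex form a subtree. All hold, so the decomposition is valid with width 5 − 1 = 4.

Yes; width 4.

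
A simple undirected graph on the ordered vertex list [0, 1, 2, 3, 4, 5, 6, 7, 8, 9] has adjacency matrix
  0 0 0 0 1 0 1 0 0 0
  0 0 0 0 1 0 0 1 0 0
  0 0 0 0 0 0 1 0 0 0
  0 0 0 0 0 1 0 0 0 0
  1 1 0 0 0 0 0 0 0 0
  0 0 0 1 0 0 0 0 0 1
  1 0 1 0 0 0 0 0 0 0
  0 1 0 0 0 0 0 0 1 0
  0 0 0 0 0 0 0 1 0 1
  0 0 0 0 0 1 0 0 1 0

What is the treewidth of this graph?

1

A width-1 tree decomposition is:
Bags: B1 = {3, 5}  B2 = {5, 9}  B3 = {8, 9}  B4 = {7, 8}  B5 = {1, 7}  B6 = {1, 4}  B7 = {0, 4}  B8 = {0, 6}  B9 = {2, 6}
Tree: B1–B2, B2–B3, B3–B4, B4–B5, B5–B6, B6–B7, B7–B8, B8–B9
Each bag holds 2 vertices, so the decomposition has width 1, which upper-bounds the treewidth. Since G has at least one edge (e.g. 3–5), it is not an edgeless graph, so tw(G) ≥ 1. Therefore the treewidth is 1.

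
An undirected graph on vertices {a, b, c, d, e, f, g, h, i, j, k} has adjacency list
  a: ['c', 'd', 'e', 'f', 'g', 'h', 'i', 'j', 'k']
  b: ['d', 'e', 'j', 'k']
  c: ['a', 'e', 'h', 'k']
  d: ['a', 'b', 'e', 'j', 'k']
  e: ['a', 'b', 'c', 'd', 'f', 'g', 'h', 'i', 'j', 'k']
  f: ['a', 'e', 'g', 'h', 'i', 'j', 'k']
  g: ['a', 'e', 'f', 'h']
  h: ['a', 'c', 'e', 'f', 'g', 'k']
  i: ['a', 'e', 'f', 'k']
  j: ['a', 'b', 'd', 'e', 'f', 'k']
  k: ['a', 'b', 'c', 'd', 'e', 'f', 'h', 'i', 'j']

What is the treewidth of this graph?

A width-4 tree decomposition is:
Bags: B1 = {a, e, f, j, k}  B2 = {a, e, f, h, k}  B3 = {a, e, f, g, h}  B4 = {a, d, e, j, k}  B5 = {a, c, e, h, k}  B6 = {b, d, e, j, k}  B7 = {a, e, f, i, k}
Tree: B1–B2, B2–B3, B1–B4, B2–B5, B4–B6, B1–B7
The largest bag has 5 vertices, giving width 4; this decomposition certifies tw(G) ≤ 4. On the other hand G contains the 5-clique {a, e, f, g, h}. A clique must lie in a single bag of any decomposition, so no decomposition can have width below 4. The upper and lower bounds meet at 4, so that is the treewidth.

4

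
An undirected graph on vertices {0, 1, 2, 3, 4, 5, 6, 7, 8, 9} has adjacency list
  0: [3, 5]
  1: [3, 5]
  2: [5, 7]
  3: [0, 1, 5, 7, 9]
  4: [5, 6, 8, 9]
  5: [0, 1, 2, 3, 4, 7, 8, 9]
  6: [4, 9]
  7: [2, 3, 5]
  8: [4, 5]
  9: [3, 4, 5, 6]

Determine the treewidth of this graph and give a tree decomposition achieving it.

Treewidth 2.
One optimal decomposition is:
Bags: B1 = {3, 5, 9}  B2 = {1, 3, 5}  B3 = {0, 3, 5}  B4 = {4, 5, 9}  B5 = {4, 5, 8}  B6 = {3, 5, 7}  B7 = {2, 5, 7}  B8 = {4, 6, 9}
Tree: B1–B2, B2–B3, B1–B4, B4–B5, B2–B6, B6–B7, B4–B8

The largest bag has 3 vertices, giving width 2; this decomposition certifies tw(G) ≤ 2. For the lower bound, the 3 vertices {4, 5, 8} are pairwise adjacent, and any tree decomposition puts a clique entirely inside one bag — forcing width ≥ 2. Combining the bounds, tw(G) = 2.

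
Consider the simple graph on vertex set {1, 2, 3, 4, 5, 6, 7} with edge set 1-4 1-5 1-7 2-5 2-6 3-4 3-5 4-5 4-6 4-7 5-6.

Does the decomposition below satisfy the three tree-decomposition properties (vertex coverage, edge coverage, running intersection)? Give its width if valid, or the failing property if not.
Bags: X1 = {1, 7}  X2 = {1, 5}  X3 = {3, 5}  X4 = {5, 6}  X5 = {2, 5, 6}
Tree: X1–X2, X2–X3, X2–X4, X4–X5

No — vertex 4 appears in no bag.

A tree decomposition must satisfy three properties: every vertex lies in some bag; for every edge, both endpoints lie together in some bag; and for every vertex, the bags containing it form a connected subtree. Here vertex 4 appears in no bag, so the decomposition is invalid.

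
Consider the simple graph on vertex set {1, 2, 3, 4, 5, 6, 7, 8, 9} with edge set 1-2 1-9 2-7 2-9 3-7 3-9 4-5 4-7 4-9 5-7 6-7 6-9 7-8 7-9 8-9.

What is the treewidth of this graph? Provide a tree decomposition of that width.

Treewidth 2.
One optimal decomposition is:
Bags: B1 = {6, 7, 9}  B2 = {3, 7, 9}  B3 = {2, 7, 9}  B4 = {7, 8, 9}  B5 = {4, 7, 9}  B6 = {4, 5, 7}  B7 = {1, 2, 9}
Tree: B1–B2, B2–B3, B3–B4, B4–B5, B5–B6, B3–B7

Each bag holds 3 vertices, so the decomposition has width 2, which upper-bounds the treewidth. For the lower bound, the 3 vertices {1, 2, 9} are pairwise adjacent, and any tree decomposition puts a clique entirely inside one bag — forcing width ≥ 2. Combining the bounds, tw(G) = 2.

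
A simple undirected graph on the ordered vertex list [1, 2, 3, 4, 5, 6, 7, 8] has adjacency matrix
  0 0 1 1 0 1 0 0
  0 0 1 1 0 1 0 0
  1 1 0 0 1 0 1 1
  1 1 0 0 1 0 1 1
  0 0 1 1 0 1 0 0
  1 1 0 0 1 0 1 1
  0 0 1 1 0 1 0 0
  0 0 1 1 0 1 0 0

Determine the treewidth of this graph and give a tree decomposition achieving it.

Treewidth 3.
One optimal decomposition is:
Bags: B1 = {3, 4, 6, 8}  B2 = {1, 3, 4, 6}  B3 = {3, 4, 5, 6}  B4 = {2, 3, 4, 6}  B5 = {3, 4, 6, 7}
Tree: B1–B2, B2–B3, B3–B4, B4–B5

Every bag has size at most 4, so the width is 4 − 1 = 3 and tw(G) ≤ 3. For the lower bound: the 4 vertex sets {4,8}, {1,6}, {3}, {5} are disjoint, each induces a connected subgraph, and every pair is joined by at least one edge of G. Contracting each set to a single vertex therefore yields K_{4} as a minor, and since treewidth is minor-monotone, tw(G) ≥ tw(K_{4}) = 3. Hence tw(G) = 3 exactly.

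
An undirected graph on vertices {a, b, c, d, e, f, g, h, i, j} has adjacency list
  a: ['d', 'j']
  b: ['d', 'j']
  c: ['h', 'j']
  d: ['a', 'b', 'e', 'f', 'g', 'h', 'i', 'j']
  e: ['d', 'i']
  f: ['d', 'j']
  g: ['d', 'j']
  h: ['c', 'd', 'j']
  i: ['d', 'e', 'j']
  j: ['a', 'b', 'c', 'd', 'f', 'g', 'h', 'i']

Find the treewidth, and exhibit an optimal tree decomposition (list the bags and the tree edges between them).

The largest bag has 3 vertices, giving width 2; this decomposition certifies tw(G) ≤ 2. Conversely, {d, f, j} is a clique of size 3, and the vertices of any clique must share a bag in every tree decomposition; so some bag has ≥ 3 vertices and tw(G) ≥ 2. Hence tw(G) = 2 exactly.

Treewidth 2.
One optimal decomposition is:
Bags: B1 = {d, h, j}  B2 = {b, d, j}  B3 = {d, i, j}  B4 = {c, h, j}  B5 = {d, f, j}  B6 = {a, d, j}  B7 = {d, e, i}  B8 = {d, g, j}
Tree: B1–B2, B1–B3, B1–B4, B3–B5, B3–B6, B3–B7, B3–B8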